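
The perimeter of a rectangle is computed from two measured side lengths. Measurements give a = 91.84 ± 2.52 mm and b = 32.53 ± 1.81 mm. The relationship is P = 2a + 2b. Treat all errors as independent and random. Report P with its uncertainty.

248.7 ± 6.21 mm

Sums and differences: (δP)² = Σ (cᵢ δxᵢ)².
  (2·δa)² = 25.4;  (2·δb)² = 13.1
δP = √(38.5) = 6.21 mm
P = 248.7 mm.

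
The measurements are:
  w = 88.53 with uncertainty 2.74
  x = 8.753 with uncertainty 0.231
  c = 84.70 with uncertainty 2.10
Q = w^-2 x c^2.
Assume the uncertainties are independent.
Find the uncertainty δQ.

0.670

Relative error in a monomial: (δQ/Q)² = Σ (nᵢ · δxᵢ/xᵢ)².
  (-2·δw/w)² = (-2×0.0309)² = 0.00383;  (1·δx/x)² = (1×0.0264)² = 0.000696;  (2·δc/c)² = (2×0.0248)² = 0.00246
δQ/Q = √(0.00699) = 0.0836
Q = 8.012, so δQ = 0.0836 × 8.012 = 0.670.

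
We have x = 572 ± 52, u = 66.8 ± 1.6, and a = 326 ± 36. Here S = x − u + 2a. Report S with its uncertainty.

For a sum/difference, combine absolute errors in quadrature:
  (δx)² = 2700;  (δu)² = 2.56;  (2·δa)² = 5180
δS = √(7890) = 88.8
S = 1160.

1160 ± 88.8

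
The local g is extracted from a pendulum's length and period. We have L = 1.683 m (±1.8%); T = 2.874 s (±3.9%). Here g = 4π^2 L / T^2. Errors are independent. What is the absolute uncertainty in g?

0.644 m/s^2

g is a product of powers, so relative uncertainties combine in quadrature:
  (1·δL/L)² = (1×0.0180)² = 0.000324;  (-2·δT/T)² = (-2×0.0390)² = 0.00608
δg/g = √(0.00641) = 0.0800
g = 8.044 m/s^2, so δg = 0.0800 × 8.044 = 0.644 m/s^2.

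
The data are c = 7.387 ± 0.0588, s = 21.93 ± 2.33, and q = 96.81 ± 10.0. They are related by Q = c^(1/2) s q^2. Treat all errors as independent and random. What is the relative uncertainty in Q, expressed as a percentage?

Since Q is a product/quotient, work with relative uncertainties:
  (½·δc/c)² = (0.5×0.00796)² = 1.58e-05;  (1·δs/s)² = (1×0.106)² = 0.0113;  (2·δq/q)² = (2×0.103)² = 0.0427
δQ/Q = √(0.0540) = 0.232

23.2%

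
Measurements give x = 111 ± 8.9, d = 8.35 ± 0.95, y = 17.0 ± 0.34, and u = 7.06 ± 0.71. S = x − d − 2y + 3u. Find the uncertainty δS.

9.23

Sums and differences: (δS)² = Σ (cᵢ δxᵢ)².
  (δx)² = 79.2;  (δd)² = 0.902;  (2·δy)² = 0.462;  (3·δu)² = 4.54
δS = √(85.1) = 9.23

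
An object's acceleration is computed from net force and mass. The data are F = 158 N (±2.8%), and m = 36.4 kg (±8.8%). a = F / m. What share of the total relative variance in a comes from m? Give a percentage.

(δa/a)² = (1·δF/F)² + (-1·δm/m)²
  F term: (1×0.0280)² = 0.000784
  m term: (-1×0.0880)² = 0.00774
Total = 0.00853. Share from m = 0.00774/0.00853 = 0.908.

90.8%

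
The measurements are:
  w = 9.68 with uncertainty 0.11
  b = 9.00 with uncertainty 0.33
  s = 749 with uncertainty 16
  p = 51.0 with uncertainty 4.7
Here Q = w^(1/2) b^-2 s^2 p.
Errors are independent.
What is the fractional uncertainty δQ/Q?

Each factor contributes (exponent × relative error)² to (δQ/Q)²:
  (½·δw/w)² = (0.5×0.0114)² = 3.23e-05;  (-2·δb/b)² = (-2×0.0367)² = 0.00538;  (2·δs/s)² = (2×0.0214)² = 0.00183;  (1·δp/p)² = (1×0.0922)² = 0.00849
δQ/Q = √(0.0157) = 0.125

0.125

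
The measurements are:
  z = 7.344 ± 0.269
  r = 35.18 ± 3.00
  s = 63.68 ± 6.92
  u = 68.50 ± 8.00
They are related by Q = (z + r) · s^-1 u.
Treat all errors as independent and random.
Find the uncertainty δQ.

Let w = z + r = 42.52. δw = √(δz² + δr²) = √(0.0724 + 9.00) = 3.01, so δw/w = 0.0708.
Q is then a monomial in w, s, u:
δQ/Q = √((δw/w)² + (-1·δs/s)² + (1·δu/u)²) = √(0.00502 + 0.0118 + 0.0136) = 0.175
Q = 45.74, so δQ = 0.175 × 45.74 = 7.98.

7.98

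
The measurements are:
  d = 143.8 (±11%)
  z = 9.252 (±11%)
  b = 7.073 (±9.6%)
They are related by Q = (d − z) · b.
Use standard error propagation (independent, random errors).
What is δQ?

145

Let u = d − z = 134.5. δu = √(δd² + δz²) = √(250 + 1.04) = 15.9, so δu/u = 0.118.
Q is then a monomial in u, b:
δQ/Q = √((δu/u)² + (1·δb/b)²) = √(0.0139 + 0.00922) = 0.152
Q = 951.7, so δQ = 0.152 × 951.7 = 145.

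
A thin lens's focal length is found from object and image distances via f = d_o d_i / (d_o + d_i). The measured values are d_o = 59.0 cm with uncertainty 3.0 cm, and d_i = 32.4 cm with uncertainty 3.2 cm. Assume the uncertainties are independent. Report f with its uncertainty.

∂f/∂d_o = (d_i/(d_o+d_i))² = 0.126;  ∂f/∂d_i = (d_o/(d_o+d_i))² = 0.417
δf = √((∂f/∂d_o · δd_o)² + (∂f/∂d_i · δd_i)²) = √(0.142 + 1.78) = 1.39 cm
f = 20.9 cm.

20.9 ± 1.39 cm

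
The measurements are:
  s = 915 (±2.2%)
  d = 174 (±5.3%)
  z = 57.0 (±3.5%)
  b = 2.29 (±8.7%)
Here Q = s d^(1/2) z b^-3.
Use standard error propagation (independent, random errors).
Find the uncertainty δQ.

Since Q is a product/quotient, work with relative uncertainties:
  (1·δs/s)² = (1×0.0220)² = 0.000484;  (½·δd/d)² = (0.5×0.0530)² = 0.000702;  (1·δz/z)² = (1×0.0350)² = 0.00123;  (-3·δb/b)² = (-3×0.0870)² = 0.0681
δQ/Q = √(0.0705) = 0.266
Q = 57300, so δQ = 0.266 × 57300 = 15200.

15200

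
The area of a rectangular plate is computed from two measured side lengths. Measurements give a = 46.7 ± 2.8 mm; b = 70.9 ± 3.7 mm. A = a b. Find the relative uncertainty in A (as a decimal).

0.0795

Since A is a product/quotient, work with relative uncertainties:
  (1·δa/a)² = (1×0.0600)² = 0.00359;  (1·δb/b)² = (1×0.0522)² = 0.00272
δA/A = √(0.00632) = 0.0795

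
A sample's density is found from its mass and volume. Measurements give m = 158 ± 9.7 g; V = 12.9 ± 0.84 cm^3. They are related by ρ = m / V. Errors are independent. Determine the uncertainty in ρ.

1.10 g/cm^3

ρ is a product of powers, so relative uncertainties combine in quadrature:
  (1·δm/m)² = (1×0.0614)² = 0.00377;  (-1·δV/V)² = (-1×0.0651)² = 0.00424
δρ/ρ = √(0.00801) = 0.0895
ρ = 12.2 g/cm^3, so δρ = 0.0895 × 12.2 = 1.10 g/cm^3.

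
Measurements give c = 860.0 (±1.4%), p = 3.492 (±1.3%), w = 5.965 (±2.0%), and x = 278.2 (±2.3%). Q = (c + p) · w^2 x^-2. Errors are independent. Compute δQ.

0.0248

Let u = c + p = 863.5. δu = √(δc² + δp²) = √(145 + 0.00206) = 12.0, so δu/u = 0.0139.
Q is then a monomial in u, w, x:
δQ/Q = √((δu/u)² + (2·δw/w)² + (-2·δx/x)²) = √(0.000194 + 0.00160 + 0.00212) = 0.0625
Q = 0.3970, so δQ = 0.0625 × 0.3970 = 0.0248.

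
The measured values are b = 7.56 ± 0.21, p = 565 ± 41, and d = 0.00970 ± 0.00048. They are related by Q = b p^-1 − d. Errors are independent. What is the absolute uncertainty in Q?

0.00115

Let w = b·p^-1 = 0.0134. δw/w = √((1·δb/b)² + (-1·δp/p)²) = √(0.000772 + 0.00527) = 0.0777, so δw = 0.00104.
Q = w − d: δQ = √(δw² + δd²) = √(1.08e-06 + 2.3e-07) = 0.00115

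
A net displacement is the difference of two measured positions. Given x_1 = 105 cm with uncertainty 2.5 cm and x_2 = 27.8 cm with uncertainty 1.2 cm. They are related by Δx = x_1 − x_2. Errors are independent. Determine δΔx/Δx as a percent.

Sums and differences: (δΔx)² = Σ (cᵢ δxᵢ)².
  (δx_1)² = 6.25;  (δx_2)² = 1.44
δΔx = √(7.69) = 2.77 cm
Δx = 77.2 cm, so δΔx/Δx = 2.77/77.2 = 0.0359.

3.59%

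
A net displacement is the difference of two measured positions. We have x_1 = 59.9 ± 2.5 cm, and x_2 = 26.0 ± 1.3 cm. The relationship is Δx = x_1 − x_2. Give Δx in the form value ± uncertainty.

33.9 ± 2.82 cm

Each term contributes (cᵢ δxᵢ)² to (δΔx)²:
  (δx_1)² = 6.25;  (δx_2)² = 1.69
δΔx = √(7.94) = 2.82 cm
Δx = 33.9 cm.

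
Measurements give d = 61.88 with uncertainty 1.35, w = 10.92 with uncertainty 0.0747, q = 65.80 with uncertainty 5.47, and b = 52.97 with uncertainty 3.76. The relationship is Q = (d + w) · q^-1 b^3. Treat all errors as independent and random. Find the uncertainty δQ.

Let u = d + w = 72.80. δu = √(δd² + δw²) = √(1.82 + 0.00558) = 1.35, so δu/u = 0.0186.
Q is then a monomial in u, q, b:
δQ/Q = √((δu/u)² + (-1·δq/q)² + (3·δb/b)²) = √(0.000345 + 0.00691 + 0.0453) = 0.229
Q = 164400, so δQ = 0.229 × 164400 = 37700.

37700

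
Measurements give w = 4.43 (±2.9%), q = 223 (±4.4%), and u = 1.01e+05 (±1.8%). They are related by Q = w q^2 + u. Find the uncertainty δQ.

20500

Let p = w·q^2 = 2.2e+05. δp/p = √((1·δw/w)² + (2·δq/q)²) = √(0.000841 + 0.00774) = 0.0927, so δp = 20400.
Q = p + u: δQ = √(δp² + δu²) = √(4.17e+08 + 3.31e+06) = 20500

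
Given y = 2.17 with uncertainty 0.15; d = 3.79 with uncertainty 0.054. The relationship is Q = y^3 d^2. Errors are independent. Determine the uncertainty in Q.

Products/powers → add relative errors in quadrature, weighted by exponent:
  (3·δy/y)² = (3×0.0691)² = 0.0430;  (2·δd/d)² = (2×0.0142)² = 0.000812
δQ/Q = √(0.0438) = 0.209
Q = 147, so δQ = 0.209 × 147 = 30.7.

30.7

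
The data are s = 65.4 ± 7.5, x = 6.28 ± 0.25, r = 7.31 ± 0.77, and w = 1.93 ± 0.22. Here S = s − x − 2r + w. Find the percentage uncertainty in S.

16.5%

Absolute uncertainties add in quadrature for a linear combination:
  (δs)² = 56.2;  (δx)² = 0.0625;  (2·δr)² = 2.37;  (δw)² = 0.0484
δS = √(58.7) = 7.66
S = 46.4, so δS/S = 7.66/46.4 = 0.165.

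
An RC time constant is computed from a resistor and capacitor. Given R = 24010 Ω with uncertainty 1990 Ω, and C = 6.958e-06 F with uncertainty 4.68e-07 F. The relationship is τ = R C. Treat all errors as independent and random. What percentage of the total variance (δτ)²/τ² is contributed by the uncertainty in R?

60.3%

(δτ/τ)² = (1·δR/R)² + (1·δC/C)²
  R term: (1×0.0829)² = 0.00687
  C term: (1×0.0673)² = 0.00452
Total = 0.0114. Share from R = 0.00687/0.0114 = 0.603.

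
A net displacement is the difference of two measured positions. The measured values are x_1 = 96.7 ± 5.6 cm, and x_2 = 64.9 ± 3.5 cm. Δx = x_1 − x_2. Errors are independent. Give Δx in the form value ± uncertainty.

31.8 ± 6.60 cm

For a sum/difference, combine absolute errors in quadrature:
  (δx_1)² = 31.4;  (δx_2)² = 12.2
δΔx = √(43.6) = 6.60 cm
Δx = 31.8 cm.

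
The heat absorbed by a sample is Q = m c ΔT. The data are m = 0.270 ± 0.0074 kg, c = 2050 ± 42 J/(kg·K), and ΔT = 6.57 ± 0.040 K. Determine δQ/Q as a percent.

3.48%

Products/powers → add relative errors in quadrature, weighted by exponent:
  (1·δm/m)² = (1×0.0274)² = 0.000751;  (1·δc/c)² = (1×0.0205)² = 0.000420;  (1·δΔT/ΔT)² = (1×0.00609)² = 3.71e-05
δQ/Q = √(0.00121) = 0.0348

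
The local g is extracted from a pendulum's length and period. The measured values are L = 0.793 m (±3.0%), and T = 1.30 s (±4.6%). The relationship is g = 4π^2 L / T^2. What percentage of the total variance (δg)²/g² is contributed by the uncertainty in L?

9.61%

(δg/g)² = (1·δL/L)² + (-2·δT/T)²
  L term: (1×0.0300)² = 0.000900
  T term: (-2×0.0460)² = 0.00846
Total = 0.00936. Share from L = 0.000900/0.00936 = 0.0961.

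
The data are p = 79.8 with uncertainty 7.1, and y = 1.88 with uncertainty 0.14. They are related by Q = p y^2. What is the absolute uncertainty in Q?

48.9

Since Q is a product/quotient, work with relative uncertainties:
  (1·δp/p)² = (1×0.0890)² = 0.00792;  (2·δy/y)² = (2×0.0745)² = 0.0222
δQ/Q = √(0.0301) = 0.173
Q = 282, so δQ = 0.173 × 282 = 48.9.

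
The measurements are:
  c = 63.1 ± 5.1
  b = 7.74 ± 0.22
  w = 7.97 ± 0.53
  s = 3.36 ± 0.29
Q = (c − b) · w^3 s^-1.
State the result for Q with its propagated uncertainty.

Let u = c − b = 55.4. δu = √(δc² + δb²) = √(26.0 + 0.0484) = 5.10, so δu/u = 0.0922.
Q is then a monomial in u, w, s:
δQ/Q = √((δu/u)² + (3·δw/w)² + (-1·δs/s)²) = √(0.00850 + 0.0398 + 0.00745) = 0.236
Q = 8340, so δQ = 0.236 × 8340 = 1970.

8340 ± 1970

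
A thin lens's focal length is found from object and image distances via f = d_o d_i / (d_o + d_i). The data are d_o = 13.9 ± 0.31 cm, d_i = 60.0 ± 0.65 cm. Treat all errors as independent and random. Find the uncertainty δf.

0.206 cm

∂f/∂d_o = (d_i/(d_o+d_i))² = 0.659;  ∂f/∂d_i = (d_o/(d_o+d_i))² = 0.0354
δf = √((∂f/∂d_o · δd_o)² + (∂f/∂d_i · δd_i)²) = √(0.0418 + 0.000529) = 0.206 cm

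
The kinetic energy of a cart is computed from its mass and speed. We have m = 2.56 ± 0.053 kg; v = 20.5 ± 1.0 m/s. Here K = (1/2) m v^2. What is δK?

53.6 J

K is a product of powers, so relative uncertainties combine in quadrature:
  (1·δm/m)² = (1×0.0207)² = 0.000429;  (2·δv/v)² = (2×0.0488)² = 0.00952
δK/K = √(0.00995) = 0.0997
K = 538 J, so δK = 0.0997 × 538 = 53.6 J.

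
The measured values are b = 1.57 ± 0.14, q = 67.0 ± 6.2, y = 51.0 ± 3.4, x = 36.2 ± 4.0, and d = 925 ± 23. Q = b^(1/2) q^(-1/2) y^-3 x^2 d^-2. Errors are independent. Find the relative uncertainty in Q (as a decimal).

0.309

Q is a product of powers, so relative uncertainties combine in quadrature:
  (½·δb/b)² = (0.5×0.0892)² = 0.00199;  (−½·δq/q)² = (-0.5×0.0925)² = 0.00214;  (-3·δy/y)² = (-3×0.0667)² = 0.0400;  (2·δx/x)² = (2×0.110)² = 0.0488;  (-2·δd/d)² = (-2×0.0249)² = 0.00247
δQ/Q = √(0.0954) = 0.309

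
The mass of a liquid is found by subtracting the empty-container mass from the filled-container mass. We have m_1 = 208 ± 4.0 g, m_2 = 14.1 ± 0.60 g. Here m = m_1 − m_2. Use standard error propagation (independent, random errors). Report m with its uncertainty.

For a sum/difference, combine absolute errors in quadrature:
  (δm_1)² = 16.0;  (δm_2)² = 0.360
δm = √(16.4) = 4.04 g
m = 194 g.

194 ± 4.04 g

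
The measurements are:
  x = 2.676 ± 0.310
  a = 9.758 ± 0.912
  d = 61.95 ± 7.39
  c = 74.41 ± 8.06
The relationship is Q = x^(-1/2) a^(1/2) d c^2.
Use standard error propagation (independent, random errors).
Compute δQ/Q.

0.258

Relative error in a monomial: (δQ/Q)² = Σ (nᵢ · δxᵢ/xᵢ)².
  (−½·δx/x)² = (-0.5×0.116)² = 0.00335;  (½·δa/a)² = (0.5×0.0935)² = 0.00218;  (1·δd/d)² = (1×0.119)² = 0.0142;  (2·δc/c)² = (2×0.108)² = 0.0469
δQ/Q = √(0.0667) = 0.258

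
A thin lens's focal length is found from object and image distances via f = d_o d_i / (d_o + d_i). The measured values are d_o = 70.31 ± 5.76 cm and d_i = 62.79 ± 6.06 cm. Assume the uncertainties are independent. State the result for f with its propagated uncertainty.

∂f/∂d_o = (d_i/(d_o+d_i))² = 0.223;  ∂f/∂d_i = (d_o/(d_o+d_i))² = 0.279
δf = √((∂f/∂d_o · δd_o)² + (∂f/∂d_i · δd_i)²) = √(1.64 + 2.86) = 2.12 cm
f = 33.17 cm.

33.17 ± 2.12 cm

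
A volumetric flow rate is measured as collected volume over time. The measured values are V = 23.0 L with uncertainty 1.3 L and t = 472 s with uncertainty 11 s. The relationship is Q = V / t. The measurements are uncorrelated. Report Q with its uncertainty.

0.0487 ± 0.00298 L/s

Each factor contributes (exponent × relative error)² to (δQ/Q)²:
  (1·δV/V)² = (1×0.0565)² = 0.00319;  (-1·δt/t)² = (-1×0.0233)² = 0.000543
δQ/Q = √(0.00374) = 0.0611
Q = 0.0487 L/s, so δQ = 0.0611 × 0.0487 = 0.00298 L/s.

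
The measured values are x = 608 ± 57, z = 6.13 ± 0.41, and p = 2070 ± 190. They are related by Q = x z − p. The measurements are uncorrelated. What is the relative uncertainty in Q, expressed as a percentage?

28.3%

Let w = x·z = 3730. δw/w = √((1·δx/x)² + (1·δz/z)²) = √(0.00879 + 0.00447) = 0.115, so δw = 429.
Q = w − p: δQ = √(δw² + δp²) = √(1.84e+05 + 36100) = 469
Q = 1660, so δQ/Q = 469/1660 = 0.283.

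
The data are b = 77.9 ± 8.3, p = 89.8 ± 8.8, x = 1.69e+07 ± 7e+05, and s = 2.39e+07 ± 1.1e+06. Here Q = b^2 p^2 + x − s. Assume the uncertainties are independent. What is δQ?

Let w = b^2·p^2 = 4.89e+07. δw/w = √((2·δb/b)² + (2·δp/p)²) = √(0.0454 + 0.0384) = 0.290, so δw = 1.42e+07.
Q = w + x − s: δQ = √(δw² + δx² + δs²) = √(2.01e+14 + 4.9e+11 + 1.21e+12) = 1.42e+07

1.42e+07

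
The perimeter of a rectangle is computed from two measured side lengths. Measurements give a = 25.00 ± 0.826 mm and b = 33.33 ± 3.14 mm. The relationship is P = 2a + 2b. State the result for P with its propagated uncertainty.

116.7 ± 6.49 mm

Each term contributes (cᵢ δxᵢ)² to (δP)²:
  (2·δa)² = 2.73;  (2·δb)² = 39.4
δP = √(42.2) = 6.49 mm
P = 116.7 mm.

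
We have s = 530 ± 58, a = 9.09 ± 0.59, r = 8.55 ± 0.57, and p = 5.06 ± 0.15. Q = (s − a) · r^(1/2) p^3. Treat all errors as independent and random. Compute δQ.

28900

Let u = s − a = 521. δu = √(δs² + δa²) = √(3360 + 0.348) = 58.0, so δu/u = 0.111.
Q is then a monomial in u, r, p:
δQ/Q = √((δu/u)² + (½·δr/r)² + (3·δp/p)²) = √(0.0124 + 0.00111 + 0.00791) = 0.146
Q = 1.97e+05, so δQ = 0.146 × 1.97e+05 = 28900.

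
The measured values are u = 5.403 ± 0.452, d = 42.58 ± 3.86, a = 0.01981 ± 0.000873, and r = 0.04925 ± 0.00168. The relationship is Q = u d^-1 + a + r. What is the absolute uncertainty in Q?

0.0158

Let p = u·d^-1 = 0.1269. δp/p = √((1·δu/u)² + (-1·δd/d)²) = √(0.00700 + 0.00822) = 0.123, so δp = 0.0157.
Q = p + a + r: δQ = √(δp² + δa² + δr²) = √(0.000245 + 7.62e-07 + 2.82e-06) = 0.0158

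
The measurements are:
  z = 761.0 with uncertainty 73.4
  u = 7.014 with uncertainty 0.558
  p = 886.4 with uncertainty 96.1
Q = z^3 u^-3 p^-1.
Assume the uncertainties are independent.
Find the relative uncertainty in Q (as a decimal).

For a monomial Q ∝ z^3, u^-3, p^-1, fractional errors add in quadrature:
  (3·δz/z)² = (3×0.0965)² = 0.0837;  (-3·δu/u)² = (-3×0.0796)² = 0.0570;  (-1·δp/p)² = (-1×0.108)² = 0.0118
δQ/Q = √(0.152) = 0.390

0.390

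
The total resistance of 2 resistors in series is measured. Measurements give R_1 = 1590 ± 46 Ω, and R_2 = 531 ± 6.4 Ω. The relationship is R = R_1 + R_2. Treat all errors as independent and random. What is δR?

46.4 Ω

Absolute uncertainties add in quadrature for a linear combination:
  (δR_1)² = 2120;  (δR_2)² = 41.0
δR = √(2160) = 46.4 Ω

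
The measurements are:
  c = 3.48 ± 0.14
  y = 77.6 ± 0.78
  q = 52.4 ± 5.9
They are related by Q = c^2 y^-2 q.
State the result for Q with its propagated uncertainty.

0.105 ± 0.0147

Relative error in a monomial: (δQ/Q)² = Σ (nᵢ · δxᵢ/xᵢ)².
  (2·δc/c)² = (2×0.0402)² = 0.00647;  (-2·δy/y)² = (-2×0.0101)² = 0.000404;  (1·δq/q)² = (1×0.113)² = 0.0127
δQ/Q = √(0.0196) = 0.140
Q = 0.105, so δQ = 0.140 × 0.105 = 0.0147.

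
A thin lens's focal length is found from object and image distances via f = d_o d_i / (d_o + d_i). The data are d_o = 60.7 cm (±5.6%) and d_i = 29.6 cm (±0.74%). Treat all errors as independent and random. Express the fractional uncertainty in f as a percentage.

∂f/∂d_o = (d_i/(d_o+d_i))² = 0.107;  ∂f/∂d_i = (d_o/(d_o+d_i))² = 0.452
δf = √((∂f/∂d_o · δd_o)² + (∂f/∂d_i · δd_i)²) = √(0.133 + 0.00980) = 0.378 cm
f = 19.9 cm, so δf/f = 0.378/19.9 = 0.0190.

1.90%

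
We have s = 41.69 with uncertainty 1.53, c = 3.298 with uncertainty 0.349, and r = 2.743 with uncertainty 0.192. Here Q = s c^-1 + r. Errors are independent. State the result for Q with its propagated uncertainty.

15.38 ± 1.43

Let p = s·c^-1 = 12.64. δp/p = √((1·δs/s)² + (-1·δc/c)²) = √(0.00135 + 0.0112) = 0.112, so δp = 1.42.
Q = p + r: δQ = √(δp² + δr²) = √(2.00 + 0.0369) = 1.43
Q = 15.38.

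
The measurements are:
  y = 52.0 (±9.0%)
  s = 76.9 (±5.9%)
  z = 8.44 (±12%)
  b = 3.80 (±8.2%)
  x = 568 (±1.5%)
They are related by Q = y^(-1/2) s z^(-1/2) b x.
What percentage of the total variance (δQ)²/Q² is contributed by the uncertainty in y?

(δQ/Q)² = (−½·δy/y)² + (1·δs/s)² + (−½·δz/z)² + (1·δb/b)² + (1·δx/x)²
  y term: (-0.5×0.0900)² = 0.00202
  s term: (1×0.0590)² = 0.00348
  z term: (-0.5×0.120)² = 0.00360
  b term: (1×0.0820)² = 0.00672
  x term: (1×0.0150)² = 0.000225
Total = 0.0161. Share from y = 0.00202/0.0161 = 0.126.

12.6%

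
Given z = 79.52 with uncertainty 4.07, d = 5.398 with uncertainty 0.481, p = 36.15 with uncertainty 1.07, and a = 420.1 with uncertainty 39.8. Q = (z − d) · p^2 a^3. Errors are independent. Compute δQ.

2.12e+12

Let u = z − d = 74.12. δu = √(δz² + δd²) = √(16.6 + 0.231) = 4.10, so δu/u = 0.0553.
Q is then a monomial in u, p, a:
δQ/Q = √((δu/u)² + (2·δp/p)² + (3·δa/a)²) = √(0.00306 + 0.00350 + 0.0808) = 0.296
Q = 7.182e+12, so δQ = 0.296 × 7.182e+12 = 2.12e+12.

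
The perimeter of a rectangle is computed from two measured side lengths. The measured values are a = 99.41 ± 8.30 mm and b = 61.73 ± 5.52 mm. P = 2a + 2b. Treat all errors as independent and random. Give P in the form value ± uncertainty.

322.3 ± 19.9 mm

Sums and differences: (δP)² = Σ (cᵢ δxᵢ)².
  (2·δa)² = 276;  (2·δb)² = 122
δP = √(397) = 19.9 mm
P = 322.3 mm.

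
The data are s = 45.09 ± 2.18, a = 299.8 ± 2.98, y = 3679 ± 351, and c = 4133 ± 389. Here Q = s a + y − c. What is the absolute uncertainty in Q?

848

Let p = s·a = 13520. δp/p = √((1·δs/s)² + (1·δa/a)²) = √(0.00234 + 9.88e-05) = 0.0494, so δp = 667.
Q = p + y − c: δQ = √(δp² + δy² + δc²) = √(4.45e+05 + 1.23e+05 + 1.51e+05) = 848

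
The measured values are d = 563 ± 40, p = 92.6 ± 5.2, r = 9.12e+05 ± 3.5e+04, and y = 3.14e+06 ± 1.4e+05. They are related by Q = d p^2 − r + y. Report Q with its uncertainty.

(7.06 ± 0.658) × 10^6

Let w = d·p^2 = 4.83e+06. δw/w = √((1·δd/d)² + (2·δp/p)²) = √(0.00505 + 0.0126) = 0.133, so δw = 6.42e+05.
Q = w − r + y: δQ = √(δw² + δr² + δy²) = √(4.12e+11 + 1.22e+09 + 1.96e+10) = 6.58e+05
Q = 7.06e+06.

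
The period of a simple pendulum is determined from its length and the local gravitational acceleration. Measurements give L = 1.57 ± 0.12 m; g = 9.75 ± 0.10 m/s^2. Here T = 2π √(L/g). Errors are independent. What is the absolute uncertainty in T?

0.0972 s

Relative error in a monomial: (δT/T)² = Σ (nᵢ · δxᵢ/xᵢ)².
  (½·δL/L)² = (0.5×0.0764)² = 0.00146;  (−½·δg/g)² = (-0.5×0.0103)² = 2.63e-05
δT/T = √(0.00149) = 0.0386
T = 2.52 s, so δT = 0.0386 × 2.52 = 0.0972 s.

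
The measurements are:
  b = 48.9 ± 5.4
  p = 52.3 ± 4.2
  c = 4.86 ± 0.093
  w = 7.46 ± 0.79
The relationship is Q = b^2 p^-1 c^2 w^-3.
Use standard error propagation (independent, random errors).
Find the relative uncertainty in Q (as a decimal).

0.397

Each factor contributes (exponent × relative error)² to (δQ/Q)²:
  (2·δb/b)² = (2×0.110)² = 0.0488;  (-1·δp/p)² = (-1×0.0803)² = 0.00645;  (2·δc/c)² = (2×0.0191)² = 0.00146;  (-3·δw/w)² = (-3×0.106)² = 0.101
δQ/Q = √(0.158) = 0.397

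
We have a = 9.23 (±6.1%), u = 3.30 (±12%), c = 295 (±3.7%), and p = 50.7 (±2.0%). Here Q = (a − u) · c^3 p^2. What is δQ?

6.48e+10

Let w = a − u = 5.93. δw = √(δa² + δu²) = √(0.317 + 0.157) = 0.688, so δw/w = 0.116.
Q is then a monomial in w, c, p:
δQ/Q = √((δw/w)² + (3·δc/c)² + (2·δp/p)²) = √(0.0135 + 0.0123 + 0.00160) = 0.166
Q = 3.91e+11, so δQ = 0.166 × 3.91e+11 = 6.48e+10.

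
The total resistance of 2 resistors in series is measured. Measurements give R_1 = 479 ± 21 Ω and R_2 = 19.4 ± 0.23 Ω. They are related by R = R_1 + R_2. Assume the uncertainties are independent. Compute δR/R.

R is a linear combination, so absolute uncertainties add in quadrature:
  (δR_1)² = 441;  (δR_2)² = 0.0529
δR = √(441) = 21.0 Ω
R = 498 Ω, so δR/R = 21.0/498 = 0.0421.

0.0421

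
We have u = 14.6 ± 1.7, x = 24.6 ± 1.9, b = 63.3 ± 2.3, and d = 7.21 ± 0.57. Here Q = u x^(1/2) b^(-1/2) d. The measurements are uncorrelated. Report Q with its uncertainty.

Each factor contributes (exponent × relative error)² to (δQ/Q)²:
  (1·δu/u)² = (1×0.116)² = 0.0136;  (½·δx/x)² = (0.5×0.0772)² = 0.00149;  (−½·δb/b)² = (-0.5×0.0363)² = 0.000330;  (1·δd/d)² = (1×0.0791)² = 0.00625
δQ/Q = √(0.0216) = 0.147
Q = 65.6, so δQ = 0.147 × 65.6 = 9.65.

65.6 ± 9.65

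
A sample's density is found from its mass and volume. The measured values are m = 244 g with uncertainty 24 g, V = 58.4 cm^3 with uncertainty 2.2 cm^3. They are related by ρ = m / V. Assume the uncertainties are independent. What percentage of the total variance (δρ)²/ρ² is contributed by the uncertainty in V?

(δρ/ρ)² = (1·δm/m)² + (-1·δV/V)²
  m term: (1×0.0984)² = 0.00967
  V term: (-1×0.0377)² = 0.00142
Total = 0.0111. Share from V = 0.00142/0.0111 = 0.128.

12.8%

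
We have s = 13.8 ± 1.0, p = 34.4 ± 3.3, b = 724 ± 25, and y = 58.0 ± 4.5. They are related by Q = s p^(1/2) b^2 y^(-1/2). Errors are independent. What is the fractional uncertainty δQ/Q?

0.118

For a monomial Q ∝ s, p^(1/2), b^2, y^(-1/2), fractional errors add in quadrature:
  (1·δs/s)² = (1×0.0725)² = 0.00525;  (½·δp/p)² = (0.5×0.0959)² = 0.00230;  (2·δb/b)² = (2×0.0345)² = 0.00477;  (−½·δy/y)² = (-0.5×0.0776)² = 0.00150
δQ/Q = √(0.0138) = 0.118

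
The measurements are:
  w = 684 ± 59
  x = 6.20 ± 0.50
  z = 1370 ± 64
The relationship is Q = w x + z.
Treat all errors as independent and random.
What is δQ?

505

Let p = w·x = 4240. δp/p = √((1·δw/w)² + (1·δx/x)²) = √(0.00744 + 0.00650) = 0.118, so δp = 501.
Q = p + z: δQ = √(δp² + δz²) = √(2.51e+05 + 4100) = 505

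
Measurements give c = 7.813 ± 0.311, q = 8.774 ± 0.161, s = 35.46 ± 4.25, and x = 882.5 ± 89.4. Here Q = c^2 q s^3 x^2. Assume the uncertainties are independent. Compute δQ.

Each factor contributes (exponent × relative error)² to (δQ/Q)²:
  (2·δc/c)² = (2×0.0398)² = 0.00634;  (1·δq/q)² = (1×0.0183)² = 0.000337;  (3·δs/s)² = (3×0.120)² = 0.129;  (2·δx/x)² = (2×0.101)² = 0.0410
δQ/Q = √(0.177) = 0.421
Q = 1.86e+13, so δQ = 0.421 × 1.86e+13 = 7.82e+12.

7.82e+12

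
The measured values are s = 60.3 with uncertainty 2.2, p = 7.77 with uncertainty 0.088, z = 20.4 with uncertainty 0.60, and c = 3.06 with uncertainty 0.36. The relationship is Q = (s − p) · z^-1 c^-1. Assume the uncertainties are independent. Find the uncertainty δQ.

0.108

Let u = s − p = 52.5. δu = √(δs² + δp²) = √(4.84 + 0.00774) = 2.20, so δu/u = 0.0419.
Q is then a monomial in u, z, c:
δQ/Q = √((δu/u)² + (-1·δz/z)² + (-1·δc/c)²) = √(0.00176 + 0.000865 + 0.0138) = 0.128
Q = 0.842, so δQ = 0.128 × 0.842 = 0.108.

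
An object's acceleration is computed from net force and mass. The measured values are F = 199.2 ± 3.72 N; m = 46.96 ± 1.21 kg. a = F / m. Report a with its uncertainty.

Products/powers → add relative errors in quadrature, weighted by exponent:
  (1·δF/F)² = (1×0.0187)² = 0.000349;  (-1·δm/m)² = (-1×0.0258)² = 0.000664
δa/a = √(0.00101) = 0.0318
a = 4.242 m/s^2, so δa = 0.0318 × 4.242 = 0.135 m/s^2.

4.242 ± 0.135 m/s^2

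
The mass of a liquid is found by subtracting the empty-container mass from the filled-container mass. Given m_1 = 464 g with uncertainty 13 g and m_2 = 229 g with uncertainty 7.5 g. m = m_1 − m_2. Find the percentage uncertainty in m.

Absolute uncertainties add in quadrature for a linear combination:
  (δm_1)² = 169;  (δm_2)² = 56.2
δm = √(225) = 15.0 g
m = 235 g, so δm/m = 15.0/235 = 0.0639.

6.39%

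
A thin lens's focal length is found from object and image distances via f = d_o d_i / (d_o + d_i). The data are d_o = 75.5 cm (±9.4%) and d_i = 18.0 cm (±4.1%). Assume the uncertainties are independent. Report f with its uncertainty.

14.5 ± 0.548 cm

∂f/∂d_o = (d_i/(d_o+d_i))² = 0.0371;  ∂f/∂d_i = (d_o/(d_o+d_i))² = 0.652
δf = √((∂f/∂d_o · δd_o)² + (∂f/∂d_i · δd_i)²) = √(0.0692 + 0.232) = 0.548 cm
f = 14.5 cm.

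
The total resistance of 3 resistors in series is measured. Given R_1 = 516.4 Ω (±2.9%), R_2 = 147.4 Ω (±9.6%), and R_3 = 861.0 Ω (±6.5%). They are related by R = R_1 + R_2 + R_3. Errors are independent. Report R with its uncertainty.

Sums and differences: (δR)² = Σ (cᵢ δxᵢ)².
  (δR_1)² = 224;  (δR_2)² = 200;  (δR_3)² = 3130
δR = √(3560) = 59.6 Ω
R = 1525 Ω.

1525 ± 59.6 Ω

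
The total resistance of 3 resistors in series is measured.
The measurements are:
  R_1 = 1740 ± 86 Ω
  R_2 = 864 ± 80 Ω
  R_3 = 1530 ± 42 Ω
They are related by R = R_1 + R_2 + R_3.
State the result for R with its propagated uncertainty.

Absolute uncertainties add in quadrature for a linear combination:
  (δR_1)² = 7400;  (δR_2)² = 6400;  (δR_3)² = 1760
δR = √(15600) = 125 Ω
R = 4130 Ω.

4130 ± 125 Ω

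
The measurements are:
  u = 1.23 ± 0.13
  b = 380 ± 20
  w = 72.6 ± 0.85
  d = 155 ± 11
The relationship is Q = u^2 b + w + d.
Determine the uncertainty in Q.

126

Let p = u^2·b = 575. δp/p = √((2·δu/u)² + (1·δb/b)²) = √(0.0447 + 0.00277) = 0.218, so δp = 125.
Q = p + w + d: δQ = √(δp² + δw² + δd²) = √(15700 + 0.722 + 121) = 126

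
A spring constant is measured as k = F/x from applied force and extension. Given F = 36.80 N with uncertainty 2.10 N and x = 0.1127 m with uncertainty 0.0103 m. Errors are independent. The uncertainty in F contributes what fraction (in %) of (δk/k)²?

28.1%

(δk/k)² = (1·δF/F)² + (-1·δx/x)²
  F term: (1×0.0571)² = 0.00326
  x term: (-1×0.0914)² = 0.00835
Total = 0.0116. Share from F = 0.00326/0.0116 = 0.281.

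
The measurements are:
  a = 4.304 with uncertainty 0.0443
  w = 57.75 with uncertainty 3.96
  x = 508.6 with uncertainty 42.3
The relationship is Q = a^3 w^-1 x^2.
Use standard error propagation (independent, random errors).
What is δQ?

65200

For a monomial Q ∝ a^3, w^-1, x^2, fractional errors add in quadrature:
  (3·δa/a)² = (3×0.0103)² = 0.000953;  (-1·δw/w)² = (-1×0.0686)² = 0.00470;  (2·δx/x)² = (2×0.0832)² = 0.0277
δQ/Q = √(0.0333) = 0.183
Q = 357100, so δQ = 0.183 × 357100 = 65200.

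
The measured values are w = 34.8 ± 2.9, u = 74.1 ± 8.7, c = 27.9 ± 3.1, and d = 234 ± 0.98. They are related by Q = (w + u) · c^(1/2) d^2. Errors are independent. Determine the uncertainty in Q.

3.19e+06

Let h = w + u = 109. δh = √(δw² + δu²) = √(8.41 + 75.7) = 9.17, so δh/h = 0.0842.
Q is then a monomial in h, c, d:
δQ/Q = √((δh/h)² + (½·δc/c)² + (2·δd/d)²) = √(0.00709 + 0.00309 + 7.02e-05) = 0.101
Q = 3.15e+07, so δQ = 0.101 × 3.15e+07 = 3.19e+06.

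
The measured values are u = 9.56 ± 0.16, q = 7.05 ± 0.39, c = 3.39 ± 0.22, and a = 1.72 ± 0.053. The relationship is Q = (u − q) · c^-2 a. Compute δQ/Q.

Let w = u − q = 2.51. δw = √(δu² + δq²) = √(0.0256 + 0.152) = 0.422, so δw/w = 0.168.
Q is then a monomial in w, c, a:
δQ/Q = √((δw/w)² + (-2·δc/c)² + (1·δa/a)²) = √(0.0282 + 0.0168 + 0.000949) = 0.214

0.214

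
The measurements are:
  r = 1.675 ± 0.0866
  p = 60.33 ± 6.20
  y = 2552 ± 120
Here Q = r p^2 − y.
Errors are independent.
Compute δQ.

1300

Let w = r·p^2 = 6097. δw/w = √((1·δr/r)² + (2·δp/p)²) = √(0.00267 + 0.0422) = 0.212, so δw = 1290.
Q = w − y: δQ = √(δw² + δy²) = √(1.67e+06 + 14400) = 1300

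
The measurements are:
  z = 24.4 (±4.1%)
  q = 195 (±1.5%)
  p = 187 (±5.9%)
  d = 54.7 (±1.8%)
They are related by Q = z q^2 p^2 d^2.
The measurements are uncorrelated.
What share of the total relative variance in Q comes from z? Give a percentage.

(δQ/Q)² = (1·δz/z)² + (2·δq/q)² + (2·δp/p)² + (2·δd/d)²
  z term: (1×0.0410)² = 0.00168
  q term: (2×0.0150)² = 0.000900
  p term: (2×0.0590)² = 0.0139
  d term: (2×0.0180)² = 0.00130
Total = 0.0178. Share from z = 0.00168/0.0178 = 0.0944.

9.44%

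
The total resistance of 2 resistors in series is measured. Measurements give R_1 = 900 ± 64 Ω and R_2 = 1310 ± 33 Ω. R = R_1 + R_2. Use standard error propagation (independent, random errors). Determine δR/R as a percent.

3.26%

Absolute uncertainties add in quadrature for a linear combination:
  (δR_1)² = 4100;  (δR_2)² = 1090
δR = √(5180) = 72.0 Ω
R = 2210 Ω, so δR/R = 72.0/2210 = 0.0326.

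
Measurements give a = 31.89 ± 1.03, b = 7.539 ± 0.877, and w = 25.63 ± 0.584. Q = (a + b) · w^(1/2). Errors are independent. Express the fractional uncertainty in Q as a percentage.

Let u = a + b = 39.43. δu = √(δa² + δb²) = √(1.06 + 0.769) = 1.35, so δu/u = 0.0343.
Q is then a monomial in u, w:
δQ/Q = √((δu/u)² + (½·δw/w)²) = √(0.00118 + 0.000130) = 0.0362

3.62%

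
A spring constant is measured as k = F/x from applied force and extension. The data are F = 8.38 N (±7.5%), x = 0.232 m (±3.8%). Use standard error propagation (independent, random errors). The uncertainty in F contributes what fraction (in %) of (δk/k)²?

(δk/k)² = (1·δF/F)² + (-1·δx/x)²
  F term: (1×0.0750)² = 0.00562
  x term: (-1×0.0380)² = 0.00144
Total = 0.00707. Share from F = 0.00562/0.00707 = 0.796.

79.6%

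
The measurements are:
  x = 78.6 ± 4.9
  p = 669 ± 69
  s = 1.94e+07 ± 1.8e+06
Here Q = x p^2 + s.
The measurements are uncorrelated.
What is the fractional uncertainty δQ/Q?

Let w = x·p^2 = 3.52e+07. δw/w = √((1·δx/x)² + (2·δp/p)²) = √(0.00389 + 0.0426) = 0.215, so δw = 7.58e+06.
Q = w + s: δQ = √(δw² + δs²) = √(5.75e+13 + 3.24e+12) = 7.79e+06
Q = 5.46e+07, so δQ/Q = 7.79e+06/5.46e+07 = 0.143.

0.143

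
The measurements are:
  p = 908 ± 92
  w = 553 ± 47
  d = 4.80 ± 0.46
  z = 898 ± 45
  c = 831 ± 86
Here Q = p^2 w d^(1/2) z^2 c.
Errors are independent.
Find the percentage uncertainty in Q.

Products/powers → add relative errors in quadrature, weighted by exponent:
  (2·δp/p)² = (2×0.101)² = 0.0411;  (1·δw/w)² = (1×0.0850)² = 0.00722;  (½·δd/d)² = (0.5×0.0958)² = 0.00230;  (2·δz/z)² = (2×0.0501)² = 0.0100;  (1·δc/c)² = (1×0.103)² = 0.0107
δQ/Q = √(0.0713) = 0.267

26.7%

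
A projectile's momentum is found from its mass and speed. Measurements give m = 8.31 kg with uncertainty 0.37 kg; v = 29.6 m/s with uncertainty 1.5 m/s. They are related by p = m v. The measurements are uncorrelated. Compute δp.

For a monomial p ∝ m, v, fractional errors add in quadrature:
  (1·δm/m)² = (1×0.0445)² = 0.00198;  (1·δv/v)² = (1×0.0507)² = 0.00257
δp/p = √(0.00455) = 0.0675
p = 246 kg·m/s, so δp = 0.0675 × 246 = 16.6 kg·m/s.

16.6 kg·m/s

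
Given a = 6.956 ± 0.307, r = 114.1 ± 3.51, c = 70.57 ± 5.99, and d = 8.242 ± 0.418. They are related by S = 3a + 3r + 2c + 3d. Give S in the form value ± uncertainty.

Absolute uncertainties add in quadrature for a linear combination:
  (3·δa)² = 0.848;  (3·δr)² = 111;  (2·δc)² = 144;  (3·δd)² = 1.57
δS = √(257) = 16.0
S = 529.0.

529.0 ± 16.0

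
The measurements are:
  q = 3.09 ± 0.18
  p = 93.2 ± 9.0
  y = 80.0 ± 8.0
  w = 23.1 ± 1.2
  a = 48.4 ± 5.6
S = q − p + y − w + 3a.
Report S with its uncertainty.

Each term contributes (cᵢ δxᵢ)² to (δS)²:
  (δq)² = 0.0324;  (δp)² = 81.0;  (δy)² = 64.0;  (δw)² = 1.44;  (3·δa)² = 282
δS = √(429) = 20.7
S = 112.

112 ± 20.7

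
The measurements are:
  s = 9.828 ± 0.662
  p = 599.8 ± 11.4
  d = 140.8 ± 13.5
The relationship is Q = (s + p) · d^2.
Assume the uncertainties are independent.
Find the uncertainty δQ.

2.33e+06

Let u = s + p = 609.6. δu = √(δs² + δp²) = √(0.438 + 130) = 11.4, so δu/u = 0.0187.
Q is then a monomial in u, d:
δQ/Q = √((δu/u)² + (2·δd/d)²) = √(0.000351 + 0.0368) = 0.193
Q = 1.209e+07, so δQ = 0.193 × 1.209e+07 = 2.33e+06.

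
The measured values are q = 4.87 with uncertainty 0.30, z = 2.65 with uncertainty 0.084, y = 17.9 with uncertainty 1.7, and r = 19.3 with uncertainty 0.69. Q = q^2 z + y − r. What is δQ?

Let p = q^2·z = 62.8. δp/p = √((2·δq/q)² + (1·δz/z)²) = √(0.0152 + 0.00100) = 0.127, so δp = 8.00.
Q = p + y − r: δQ = √(δp² + δy² + δr²) = √(63.9 + 2.89 + 0.476) = 8.20

8.20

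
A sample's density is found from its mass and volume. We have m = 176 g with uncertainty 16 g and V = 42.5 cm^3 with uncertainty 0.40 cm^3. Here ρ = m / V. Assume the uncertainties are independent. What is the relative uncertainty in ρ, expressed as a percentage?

Since ρ is a product/quotient, work with relative uncertainties:
  (1·δm/m)² = (1×0.0909)² = 0.00826;  (-1·δV/V)² = (-1×0.00941)² = 8.86e-05
δρ/ρ = √(0.00835) = 0.0914

9.14%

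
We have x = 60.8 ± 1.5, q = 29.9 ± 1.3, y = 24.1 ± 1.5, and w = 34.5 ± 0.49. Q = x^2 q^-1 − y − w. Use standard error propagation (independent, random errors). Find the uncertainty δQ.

Let p = x^2·q^-1 = 124. δp/p = √((2·δx/x)² + (-1·δq/q)²) = √(0.00243 + 0.00189) = 0.0658, so δp = 8.13.
Q = p − y − w: δQ = √(δp² + δy² + δw²) = √(66.1 + 2.25 + 0.240) = 8.28

8.28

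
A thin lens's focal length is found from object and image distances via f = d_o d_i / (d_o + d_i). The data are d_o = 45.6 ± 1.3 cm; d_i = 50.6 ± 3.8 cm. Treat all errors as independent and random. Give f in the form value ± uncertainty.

∂f/∂d_o = (d_i/(d_o+d_i))² = 0.277;  ∂f/∂d_i = (d_o/(d_o+d_i))² = 0.225
δf = √((∂f/∂d_o · δd_o)² + (∂f/∂d_i · δd_i)²) = √(0.129 + 0.729) = 0.926 cm
f = 24.0 cm.

24.0 ± 0.926 cm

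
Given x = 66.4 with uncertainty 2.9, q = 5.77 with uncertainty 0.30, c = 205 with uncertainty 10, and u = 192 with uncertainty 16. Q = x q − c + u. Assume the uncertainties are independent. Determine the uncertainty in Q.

Let p = x·q = 383. δp/p = √((1·δx/x)² + (1·δq/q)²) = √(0.00191 + 0.00270) = 0.0679, so δp = 26.0.
Q = p − c + u: δQ = √(δp² + δc² + δu²) = √(677 + 100 + 256) = 32.1

32.1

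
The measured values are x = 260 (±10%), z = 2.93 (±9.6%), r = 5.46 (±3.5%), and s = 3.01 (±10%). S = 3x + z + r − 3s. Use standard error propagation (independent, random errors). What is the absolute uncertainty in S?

Each term contributes (cᵢ δxᵢ)² to (δS)²:
  (3·δx)² = 6080;  (δz)² = 0.0791;  (δr)² = 0.0365;  (3·δs)² = 0.815
δS = √(6080) = 78.0

78.0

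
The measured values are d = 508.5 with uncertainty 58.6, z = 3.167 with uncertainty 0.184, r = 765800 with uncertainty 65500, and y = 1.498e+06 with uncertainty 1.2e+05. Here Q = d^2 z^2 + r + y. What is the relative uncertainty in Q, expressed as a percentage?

14.1%

Let p = d^2·z^2 = 2.593e+06. δp/p = √((2·δd/d)² + (2·δz/z)²) = √(0.0531 + 0.0135) = 0.258, so δp = 6.69e+05.
Q = p + r + y: δQ = √(δp² + δr² + δy²) = √(4.48e+11 + 4.29e+09 + 1.44e+10) = 6.83e+05
Q = 4.857e+06, so δQ/Q = 6.83e+05/4.857e+06 = 0.141.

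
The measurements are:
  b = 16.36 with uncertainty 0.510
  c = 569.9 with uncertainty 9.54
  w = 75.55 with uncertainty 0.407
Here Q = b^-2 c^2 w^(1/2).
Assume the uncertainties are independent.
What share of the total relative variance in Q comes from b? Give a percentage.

(δQ/Q)² = (-2·δb/b)² + (2·δc/c)² + (½·δw/w)²
  b term: (-2×0.0312)² = 0.00389
  c term: (2×0.0167)² = 0.00112
  w term: (0.5×0.00539)² = 7.26e-06
Total = 0.00502. Share from b = 0.00389/0.00502 = 0.775.

77.5%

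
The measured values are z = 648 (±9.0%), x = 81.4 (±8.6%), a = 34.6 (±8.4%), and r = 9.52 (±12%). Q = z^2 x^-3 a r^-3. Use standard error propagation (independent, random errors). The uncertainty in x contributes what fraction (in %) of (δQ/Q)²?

28.3%

(δQ/Q)² = (2·δz/z)² + (-3·δx/x)² + (1·δa/a)² + (-3·δr/r)²
  z term: (2×0.0900)² = 0.0324
  x term: (-3×0.0860)² = 0.0666
  a term: (1×0.0840)² = 0.00706
  r term: (-3×0.120)² = 0.130
Total = 0.236. Share from x = 0.0666/0.236 = 0.283.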